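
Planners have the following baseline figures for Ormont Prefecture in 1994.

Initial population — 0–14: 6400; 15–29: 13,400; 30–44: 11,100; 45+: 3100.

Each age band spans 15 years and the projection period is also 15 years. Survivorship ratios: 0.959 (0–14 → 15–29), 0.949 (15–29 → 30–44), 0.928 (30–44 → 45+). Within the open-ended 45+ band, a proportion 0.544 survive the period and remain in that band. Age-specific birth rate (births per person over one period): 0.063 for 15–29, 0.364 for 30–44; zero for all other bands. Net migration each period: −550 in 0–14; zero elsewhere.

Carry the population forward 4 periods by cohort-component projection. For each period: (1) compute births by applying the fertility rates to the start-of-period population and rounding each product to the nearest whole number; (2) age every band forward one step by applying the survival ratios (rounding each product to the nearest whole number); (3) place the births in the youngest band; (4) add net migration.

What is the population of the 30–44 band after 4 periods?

[period 1]
Births: 13400 × 0.063 = 844, 11100 × 0.364 = 4040 ⇒ total 4884
15–29: 6400 × 0.959 = 6138
30–44: 13400 × 0.949 = 12717
45+: 11100 × 0.928 + 3100 × 0.544 = 10301 + 1686 = 11987
Net migration: 0–14 − 550 → 4334
End of period: [4334, 6138, 12717, 11987]
[period 2]
Births: 6138 × 0.063 = 387, 12717 × 0.364 = 4629 ⇒ total 5016
15–29: 4334 × 0.959 = 4156
30–44: 6138 × 0.949 = 5825
45+: 12717 × 0.928 + 11987 × 0.544 = 11801 + 6521 = 18322
Net migration: 0–14 − 550 → 4466
End of period: [4466, 4156, 5825, 18322]
[period 3]
Births: 4156 × 0.063 = 262, 5825 × 0.364 = 2120 ⇒ total 2382
15–29: 4466 × 0.959 = 4283
30–44: 4156 × 0.949 = 3944
45+: 5825 × 0.928 + 18322 × 0.544 = 5406 + 9967 = 15373
Net migration: 0–14 − 550 → 1832
End of period: [1832, 4283, 3944, 15373]
[period 4]
Births: 4283 × 0.063 = 270, 3944 × 0.364 = 1436 ⇒ total 1706
15–29: 1832 × 0.959 = 1757
30–44: 4283 × 0.949 = 4065
45+: 3944 × 0.928 + 15373 × 0.544 = 3660 + 8363 = 12023
Net migration: 0–14 − 550 → 1156
End of period: [1156, 1757, 4065, 12023]

4065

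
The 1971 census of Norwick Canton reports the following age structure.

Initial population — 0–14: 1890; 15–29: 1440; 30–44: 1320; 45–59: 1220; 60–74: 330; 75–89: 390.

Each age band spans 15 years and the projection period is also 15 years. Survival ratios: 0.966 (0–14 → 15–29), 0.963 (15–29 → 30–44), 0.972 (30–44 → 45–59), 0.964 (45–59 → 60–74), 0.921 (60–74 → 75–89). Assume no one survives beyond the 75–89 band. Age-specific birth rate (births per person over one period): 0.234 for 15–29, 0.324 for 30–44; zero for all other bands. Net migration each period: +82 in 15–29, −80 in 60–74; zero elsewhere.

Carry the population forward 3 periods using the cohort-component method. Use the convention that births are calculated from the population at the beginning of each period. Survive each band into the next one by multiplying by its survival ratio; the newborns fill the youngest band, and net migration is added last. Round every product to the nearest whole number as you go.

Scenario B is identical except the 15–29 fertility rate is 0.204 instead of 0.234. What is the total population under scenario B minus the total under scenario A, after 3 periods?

Period 1.
Births: 1440 * 0.234 = 337  |  1320 * 0.324 = 428 → 765
15–29: 1890 * 0.966 = 1826
30–44: 1440 * 0.963 = 1387
45–59: 1320 * 0.972 = 1283
60–74: 1220 * 0.964 = 1176
75–89: 330 * 0.921 = 304
Net migration: 15–29 + 82 → 1908; 60–74 − 80 → 1096
Giving 765 / 1908 / 1387 / 1283 / 1096 / 304.
Period 2.
Births: 1908 * 0.234 = 446  |  1387 * 0.324 = 449 → 895
15–29: 765 * 0.966 = 739
30–44: 1908 * 0.963 = 1837
45–59: 1387 * 0.972 = 1348
60–74: 1283 * 0.964 = 1237
75–89: 1096 * 0.921 = 1009
Net migration: 15–29 + 82 → 821; 60–74 − 80 → 1157
Giving 895 / 821 / 1837 / 1348 / 1157 / 1009.
Period 3.
Births: 821 * 0.234 = 192  |  1837 * 0.324 = 595 → 787
15–29: 895 * 0.966 = 865
30–44: 821 * 0.963 = 791
45–59: 1837 * 0.972 = 1786
60–74: 1348 * 0.964 = 1299
75–89: 1157 * 0.921 = 1066
Net migration: 15–29 + 82 → 947; 60–74 − 80 → 1219
Giving 787 / 947 / 791 / 1786 / 1219 / 1066.
Scenario A total after 3 periods: 6596
Scenario B projection —
Period 1.
Births: 1440 * 0.204 = 294  |  1320 * 0.324 = 428 → 722
15–29: 1890 * 0.966 = 1826
30–44: 1440 * 0.963 = 1387
45–59: 1320 * 0.972 = 1283
60–74: 1220 * 0.964 = 1176
75–89: 330 * 0.921 = 304
Net migration: 15–29 + 82 → 1908; 60–74 − 80 → 1096
Giving 722 / 1908 / 1387 / 1283 / 1096 / 304.
Period 2.
Births: 1908 * 0.204 = 389  |  1387 * 0.324 = 449 → 838
15–29: 722 * 0.966 = 697
30–44: 1908 * 0.963 = 1837
45–59: 1387 * 0.972 = 1348
60–74: 1283 * 0.964 = 1237
75–89: 1096 * 0.921 = 1009
Net migration: 15–29 + 82 → 779; 60–74 − 80 → 1157
Giving 838 / 779 / 1837 / 1348 / 1157 / 1009.
Period 3.
Births: 779 * 0.204 = 159  |  1837 * 0.324 = 595 → 754
15–29: 838 * 0.966 = 810
30–44: 779 * 0.963 = 750
45–59: 1837 * 0.972 = 1786
60–74: 1348 * 0.964 = 1299
75–89: 1157 * 0.921 = 1066
Net migration: 15–29 + 82 → 892; 60–74 − 80 → 1219
Giving 754 / 892 / 750 / 1786 / 1219 / 1066.
Scenario B total after 3 periods: 6467
Difference B − A = 6467 − 6596 = -129

-129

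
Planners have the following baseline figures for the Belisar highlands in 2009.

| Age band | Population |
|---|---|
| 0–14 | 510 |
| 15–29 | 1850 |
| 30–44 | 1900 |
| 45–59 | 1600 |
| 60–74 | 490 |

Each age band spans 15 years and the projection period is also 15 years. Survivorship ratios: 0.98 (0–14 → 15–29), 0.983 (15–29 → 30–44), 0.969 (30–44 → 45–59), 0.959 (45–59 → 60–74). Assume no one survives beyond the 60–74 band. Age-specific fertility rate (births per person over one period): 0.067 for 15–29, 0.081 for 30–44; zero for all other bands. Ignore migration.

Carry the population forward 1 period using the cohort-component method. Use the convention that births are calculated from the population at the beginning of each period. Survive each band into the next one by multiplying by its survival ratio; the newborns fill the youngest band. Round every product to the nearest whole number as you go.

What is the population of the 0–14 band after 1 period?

After projecting period 1:
Births: 1850 × 0.067 = 124, 1900 × 0.081 = 154 → total 278
15–29: 510 × 0.98 = 500
30–44: 1850 × 0.983 = 1819
45–59: 1900 × 0.969 = 1841
60–74: 1600 × 0.959 = 1534
Giving 278 / 500 / 1819 / 1841 / 1534.

278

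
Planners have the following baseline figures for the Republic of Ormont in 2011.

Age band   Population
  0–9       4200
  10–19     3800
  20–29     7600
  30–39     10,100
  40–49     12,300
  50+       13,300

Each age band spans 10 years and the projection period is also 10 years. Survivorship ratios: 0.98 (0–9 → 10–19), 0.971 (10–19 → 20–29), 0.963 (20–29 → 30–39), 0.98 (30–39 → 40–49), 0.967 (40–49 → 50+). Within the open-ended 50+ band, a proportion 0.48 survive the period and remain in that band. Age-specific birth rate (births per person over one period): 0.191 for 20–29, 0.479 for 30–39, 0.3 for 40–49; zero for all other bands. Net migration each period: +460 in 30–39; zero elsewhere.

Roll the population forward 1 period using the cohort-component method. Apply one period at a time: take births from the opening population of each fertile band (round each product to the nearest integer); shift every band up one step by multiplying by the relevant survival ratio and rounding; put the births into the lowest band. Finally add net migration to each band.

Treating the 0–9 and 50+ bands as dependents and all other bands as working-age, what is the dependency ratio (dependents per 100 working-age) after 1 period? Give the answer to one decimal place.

Call the groups 1 to 6, youngest first.
Period 1.
Births: 7600 × 0.191 = 1452, 10100 × 0.479 = 4838, 12300 × 0.3 = 3690 — total 9980
Group 2: 4200 × 0.98 = 4116
Group 3: 3800 × 0.971 = 3690
Group 4: 7600 × 0.963 = 7319
Group 5: 10100 × 0.98 = 9898
Group 6: 12300 × 0.967 + 13300 × 0.48 = 11894 + 6384 = 18278
Net migration: Group 4 + 460 → 7779
→ [9980, 4116, 3690, 7779, 9898, 18278]
Dependents (band 0–9 + band 50+) = 9980 + 18278 = 28258; working-age = 25483; ratio = 28258/25483 × 100 = 110.9

110.9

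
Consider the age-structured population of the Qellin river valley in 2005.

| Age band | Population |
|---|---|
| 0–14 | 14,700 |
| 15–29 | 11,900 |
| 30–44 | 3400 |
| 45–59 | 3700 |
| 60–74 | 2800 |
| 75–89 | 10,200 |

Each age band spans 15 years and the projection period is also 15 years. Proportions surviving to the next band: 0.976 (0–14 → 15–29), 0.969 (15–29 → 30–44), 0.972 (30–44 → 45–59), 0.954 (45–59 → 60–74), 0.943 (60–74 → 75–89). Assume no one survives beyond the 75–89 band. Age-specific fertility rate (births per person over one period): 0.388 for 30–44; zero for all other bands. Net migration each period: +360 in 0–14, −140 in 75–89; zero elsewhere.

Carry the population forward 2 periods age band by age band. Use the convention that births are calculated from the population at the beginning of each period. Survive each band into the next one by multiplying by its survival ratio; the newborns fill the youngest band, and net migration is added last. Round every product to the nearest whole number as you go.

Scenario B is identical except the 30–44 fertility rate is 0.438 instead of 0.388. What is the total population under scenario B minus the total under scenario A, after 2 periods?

743

Numbering the groups 1..6 from youngest to oldest:
[period 1]
Births: 3400 × 0.388 = 1319
Group 2: 14700 × 0.976 = 14347
Group 3: 11900 × 0.969 = 11531
Group 4: 3400 × 0.972 = 3305
Group 5: 3700 × 0.954 = 3530
Group 6: 2800 × 0.943 = 2640
Net migration: Group 1 + 360 → 1679; Group 6 − 140 → 2500
Giving 1679 / 14347 / 11531 / 3305 / 3530 / 2500.
[period 2]
Births: 11531 × 0.388 = 4474
Group 2: 1679 × 0.976 = 1639
Group 3: 14347 × 0.969 = 13902
Group 4: 11531 × 0.972 = 11208
Group 5: 3305 × 0.954 = 3153
Group 6: 3530 × 0.943 = 3329
Net migration: Group 1 + 360 → 4834; Group 6 − 140 → 3189
Giving 4834 / 1639 / 13902 / 11208 / 3153 / 3189.
Scenario A total after 2 periods: 37925
Scenario B projection —
[period 1]
Births: 3400 × 0.438 = 1489
Group 2: 14700 × 0.976 = 14347
Group 3: 11900 × 0.969 = 11531
Group 4: 3400 × 0.972 = 3305
Group 5: 3700 × 0.954 = 3530
Group 6: 2800 × 0.943 = 2640
Net migration: Group 1 + 360 → 1849; Group 6 − 140 → 2500
Giving 1849 / 14347 / 11531 / 3305 / 3530 / 2500.
[period 2]
Births: 11531 × 0.438 = 5051
Group 2: 1849 × 0.976 = 1805
Group 3: 14347 × 0.969 = 13902
Group 4: 11531 × 0.972 = 11208
Group 5: 3305 × 0.954 = 3153
Group 6: 3530 × 0.943 = 3329
Net migration: Group 1 + 360 → 5411; Group 6 − 140 → 3189
Giving 5411 / 1805 / 13902 / 11208 / 3153 / 3189.
Scenario B total after 2 periods: 38668
Difference B − A = 38668 − 37925 = 743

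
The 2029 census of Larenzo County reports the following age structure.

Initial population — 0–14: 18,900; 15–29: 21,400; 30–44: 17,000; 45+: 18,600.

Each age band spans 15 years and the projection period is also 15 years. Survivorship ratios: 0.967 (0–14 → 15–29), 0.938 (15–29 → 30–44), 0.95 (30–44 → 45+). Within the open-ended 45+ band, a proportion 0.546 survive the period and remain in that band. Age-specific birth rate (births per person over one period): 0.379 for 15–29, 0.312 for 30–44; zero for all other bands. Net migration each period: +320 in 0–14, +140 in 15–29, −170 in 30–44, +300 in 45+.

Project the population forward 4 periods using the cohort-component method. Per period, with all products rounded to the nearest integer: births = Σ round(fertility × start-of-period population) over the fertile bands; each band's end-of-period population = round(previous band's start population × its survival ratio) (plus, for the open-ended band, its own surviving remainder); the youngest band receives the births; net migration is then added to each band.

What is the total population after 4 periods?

[period 1]
Births: 21400 × 0.379 = 8111  |  17000 × 0.312 = 5304 → total 13415
15–29: 18900 × 0.967 = 18276
30–44: 21400 × 0.938 = 20073
45+: 17000 × 0.95 + 18600 × 0.546 = 16150 + 10156 = 26306
Net migration: 0–14 + 320 → 13735; 15–29 + 140 → 18416; 30–44 − 170 → 19903; 45+ + 300 → 26606
→ [13735, 18416, 19903, 26606]
[period 2]
Births: 18416 × 0.379 = 6980  |  19903 × 0.312 = 6210 → total 13190
15–29: 13735 × 0.967 = 13282
30–44: 18416 × 0.938 = 17274
45+: 19903 × 0.95 + 26606 × 0.546 = 18908 + 14527 = 33435
Net migration: 0–14 + 320 → 13510; 15–29 + 140 → 13422; 30–44 − 170 → 17104; 45+ + 300 → 33735
→ [13510, 13422, 17104, 33735]
[period 3]
Births: 13422 × 0.379 = 5087  |  17104 × 0.312 = 5336 → total 10423
15–29: 13510 × 0.967 = 13064
30–44: 13422 × 0.938 = 12590
45+: 17104 × 0.95 + 33735 × 0.546 = 16249 + 18419 = 34668
Net migration: 0–14 + 320 → 10743; 15–29 + 140 → 13204; 30–44 − 170 → 12420; 45+ + 300 → 34968
→ [10743, 13204, 12420, 34968]
[period 4]
Births: 13204 × 0.379 = 5004  |  12420 × 0.312 = 3875 → total 8879
15–29: 10743 × 0.967 = 10388
30–44: 13204 × 0.938 = 12385
45+: 12420 × 0.95 + 34968 × 0.546 = 11799 + 19093 = 30892
Net migration: 0–14 + 320 → 9199; 15–29 + 140 → 10528; 30–44 − 170 → 12215; 45+ + 300 → 31192
→ [9199, 10528, 12215, 31192]
Total after period 4: 9199 + 10528 + 12215 + 31192 = 63134

63134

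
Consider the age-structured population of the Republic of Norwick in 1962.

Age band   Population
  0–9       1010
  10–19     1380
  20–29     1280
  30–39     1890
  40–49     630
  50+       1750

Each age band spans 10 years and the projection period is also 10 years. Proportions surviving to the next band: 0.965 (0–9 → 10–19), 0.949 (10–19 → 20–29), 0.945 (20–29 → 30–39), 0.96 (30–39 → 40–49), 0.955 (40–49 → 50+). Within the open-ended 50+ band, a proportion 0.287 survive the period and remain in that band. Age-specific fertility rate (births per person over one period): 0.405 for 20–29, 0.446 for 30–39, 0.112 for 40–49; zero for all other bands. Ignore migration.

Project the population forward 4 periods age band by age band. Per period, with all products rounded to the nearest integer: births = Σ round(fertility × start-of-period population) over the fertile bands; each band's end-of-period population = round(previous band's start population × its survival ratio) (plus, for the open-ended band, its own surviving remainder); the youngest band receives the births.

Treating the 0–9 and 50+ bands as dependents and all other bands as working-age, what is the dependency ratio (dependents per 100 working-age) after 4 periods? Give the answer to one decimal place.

[period 1]
Births: 1280 × 0.405 = 518  |  1890 × 0.446 = 843  |  630 × 0.112 = 71 → total 1432
10–19: 1010 × 0.965 = 975
20–29: 1380 × 0.949 = 1310
30–39: 1280 × 0.945 = 1210
40–49: 1890 × 0.96 = 1814
50+: 630 × 0.955 + 1750 × 0.287 = 602 + 502 = 1104
→ [1432, 975, 1310, 1210, 1814, 1104]
[period 2]
Births: 1310 × 0.405 = 531  |  1210 × 0.446 = 540  |  1814 × 0.112 = 203 → total 1274
10–19: 1432 × 0.965 = 1382
20–29: 975 × 0.949 = 925
30–39: 1310 × 0.945 = 1238
40–49: 1210 × 0.96 = 1162
50+: 1814 × 0.955 + 1104 × 0.287 = 1732 + 317 = 2049
→ [1274, 1382, 925, 1238, 1162, 2049]
[period 3]
Births: 925 × 0.405 = 375  |  1238 × 0.446 = 552  |  1162 × 0.112 = 130 → total 1057
10–19: 1274 × 0.965 = 1229
20–29: 1382 × 0.949 = 1312
30–39: 925 × 0.945 = 874
40–49: 1238 × 0.96 = 1188
50+: 1162 × 0.955 + 2049 × 0.287 = 1110 + 588 = 1698
→ [1057, 1229, 1312, 874, 1188, 1698]
[period 4]
Births: 1312 × 0.405 = 531  |  874 × 0.446 = 390  |  1188 × 0.112 = 133 → total 1054
10–19: 1057 × 0.965 = 1020
20–29: 1229 × 0.949 = 1166
30–39: 1312 × 0.945 = 1240
40–49: 874 × 0.96 = 839
50+: 1188 × 0.955 + 1698 × 0.287 = 1135 + 487 = 1622
→ [1054, 1020, 1166, 1240, 839, 1622]
Dependents (band 0–9 + band 50+) = 1054 + 1622 = 2676; working-age = 4265; ratio = 2676/4265 × 100 = 62.7

62.7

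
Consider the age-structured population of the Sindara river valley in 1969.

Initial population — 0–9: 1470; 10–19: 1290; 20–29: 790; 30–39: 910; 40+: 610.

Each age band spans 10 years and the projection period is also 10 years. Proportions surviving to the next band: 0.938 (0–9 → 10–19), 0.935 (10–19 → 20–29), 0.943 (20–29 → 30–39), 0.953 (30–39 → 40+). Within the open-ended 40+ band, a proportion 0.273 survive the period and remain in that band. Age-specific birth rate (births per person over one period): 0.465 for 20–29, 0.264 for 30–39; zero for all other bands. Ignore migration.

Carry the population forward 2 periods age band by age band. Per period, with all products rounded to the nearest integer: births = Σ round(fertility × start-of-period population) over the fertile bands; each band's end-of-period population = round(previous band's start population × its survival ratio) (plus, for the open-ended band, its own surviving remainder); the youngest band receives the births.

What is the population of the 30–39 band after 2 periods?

Numbering the groups 1..5 from youngest to oldest:
Period 1.
Births: 790 × 0.465 = 367, 910 × 0.264 = 240 — total 607
Group 2: 1470 × 0.938 = 1379
Group 3: 1290 × 0.935 = 1206
Group 4: 790 × 0.943 = 745
Group 5: 910 × 0.953 + 610 × 0.273 = 867 + 167 = 1034
→ [607, 1379, 1206, 745, 1034]
Period 2.
Births: 1206 × 0.465 = 561, 745 × 0.264 = 197 — total 758
Group 2: 607 × 0.938 = 569
Group 3: 1379 × 0.935 = 1289
Group 4: 1206 × 0.943 = 1137
Group 5: 745 × 0.953 + 1034 × 0.273 = 710 + 282 = 992
→ [758, 569, 1289, 1137, 992]

1137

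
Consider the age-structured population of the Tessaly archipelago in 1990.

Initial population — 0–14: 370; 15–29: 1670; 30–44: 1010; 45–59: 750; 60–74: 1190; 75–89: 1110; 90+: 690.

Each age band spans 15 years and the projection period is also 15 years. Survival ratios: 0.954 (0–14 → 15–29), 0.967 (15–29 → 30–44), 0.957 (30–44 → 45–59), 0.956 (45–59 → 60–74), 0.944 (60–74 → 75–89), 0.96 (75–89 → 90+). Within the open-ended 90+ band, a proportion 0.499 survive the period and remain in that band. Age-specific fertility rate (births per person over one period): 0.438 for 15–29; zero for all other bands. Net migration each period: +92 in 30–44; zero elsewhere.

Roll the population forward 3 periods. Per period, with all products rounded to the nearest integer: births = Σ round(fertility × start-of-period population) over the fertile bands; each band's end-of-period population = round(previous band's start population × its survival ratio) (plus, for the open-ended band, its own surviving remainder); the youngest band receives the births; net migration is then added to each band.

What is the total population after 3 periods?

5606

Let band 1 be 0–14 through band 7 = 90+.
After projecting period 1:
Births: 1670 × 0.438 = 731
Band 2: 370 × 0.954 = 353
Band 3: 1670 × 0.967 = 1615
Band 4: 1010 × 0.957 = 967
Band 5: 750 × 0.956 = 717
Band 6: 1190 × 0.944 = 1123
Band 7: 1110 × 0.96 + 690 × 0.499 = 1066 + 344 = 1410
Net migration: Band 3 + 92 → 1707
→ [731, 353, 1707, 967, 717, 1123, 1410]
After projecting period 2:
Births: 353 × 0.438 = 155
Band 2: 731 × 0.954 = 697
Band 3: 353 × 0.967 = 341
Band 4: 1707 × 0.957 = 1634
Band 5: 967 × 0.956 = 924
Band 6: 717 × 0.944 = 677
Band 7: 1123 × 0.96 + 1410 × 0.499 = 1078 + 704 = 1782
Net migration: Band 3 + 92 → 433
→ [155, 697, 433, 1634, 924, 677, 1782]
After projecting period 3:
Births: 697 × 0.438 = 305
Band 2: 155 × 0.954 = 148
Band 3: 697 × 0.967 = 674
Band 4: 433 × 0.957 = 414
Band 5: 1634 × 0.956 = 1562
Band 6: 924 × 0.944 = 872
Band 7: 677 × 0.96 + 1782 × 0.499 = 650 + 889 = 1539
Net migration: Band 3 + 92 → 766
→ [305, 148, 766, 414, 1562, 872, 1539]
Total after period 3: 305 + 148 + 766 + 414 + 1562 + 872 + 1539 = 5606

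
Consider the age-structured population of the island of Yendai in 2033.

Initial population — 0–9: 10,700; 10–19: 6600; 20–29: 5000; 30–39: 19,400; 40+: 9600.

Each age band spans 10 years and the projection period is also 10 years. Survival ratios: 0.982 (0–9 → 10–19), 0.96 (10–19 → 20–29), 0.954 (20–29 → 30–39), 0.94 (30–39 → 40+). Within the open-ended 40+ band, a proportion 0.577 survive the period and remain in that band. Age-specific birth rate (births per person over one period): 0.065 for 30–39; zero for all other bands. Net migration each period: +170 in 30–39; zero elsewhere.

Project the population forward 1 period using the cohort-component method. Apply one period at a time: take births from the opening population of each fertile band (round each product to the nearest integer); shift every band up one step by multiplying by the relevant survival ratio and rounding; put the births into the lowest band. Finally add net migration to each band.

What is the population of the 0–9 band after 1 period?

(Bands numbered youngest = 1 to oldest = 5.)
— Period 1 —
Births: 19400 × 0.065 = 1261
Band 2: 10700 × 0.982 = 10507
Band 3: 6600 × 0.96 = 6336
Band 4: 5000 × 0.954 = 4770
Band 5: 19400 × 0.94 + 9600 × 0.577 = 18236 + 5539 = 23775
Net migration: Band 4 + 170 → 4940
Giving 1261 / 10507 / 6336 / 4940 / 23775.

1261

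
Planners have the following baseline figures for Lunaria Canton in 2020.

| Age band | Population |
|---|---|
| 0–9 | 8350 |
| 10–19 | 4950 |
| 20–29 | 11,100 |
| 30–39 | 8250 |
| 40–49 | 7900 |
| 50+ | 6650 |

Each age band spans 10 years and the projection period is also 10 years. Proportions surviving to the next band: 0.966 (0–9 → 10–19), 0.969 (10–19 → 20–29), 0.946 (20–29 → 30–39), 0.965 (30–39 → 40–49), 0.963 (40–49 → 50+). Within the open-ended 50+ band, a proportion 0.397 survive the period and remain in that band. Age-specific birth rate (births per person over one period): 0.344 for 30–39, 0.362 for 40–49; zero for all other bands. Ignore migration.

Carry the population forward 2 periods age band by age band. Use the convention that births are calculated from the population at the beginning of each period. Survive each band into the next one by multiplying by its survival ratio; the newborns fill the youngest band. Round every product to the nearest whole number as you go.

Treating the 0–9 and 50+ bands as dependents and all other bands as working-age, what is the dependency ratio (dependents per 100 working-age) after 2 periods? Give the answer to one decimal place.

Numbering the bands 1..6 from youngest to oldest:
Period 1.
Births: 8250 × 0.344 = 2838  |  7900 × 0.362 = 2860 → 5698
Band 2: 8350 × 0.966 = 8066
Band 3: 4950 × 0.969 = 4797
Band 4: 11100 × 0.946 = 10501
Band 5: 8250 × 0.965 = 7961
Band 6: 7900 × 0.963 + 6650 × 0.397 = 7608 + 2640 = 10248
Giving 5698 / 8066 / 4797 / 10501 / 7961 / 10248.
Period 2.
Births: 10501 × 0.344 = 3612  |  7961 × 0.362 = 2882 → 6494
Band 2: 5698 × 0.966 = 5504
Band 3: 8066 × 0.969 = 7816
Band 4: 4797 × 0.946 = 4538
Band 5: 10501 × 0.965 = 10133
Band 6: 7961 × 0.963 + 10248 × 0.397 = 7666 + 4068 = 11734
Giving 6494 / 5504 / 7816 / 4538 / 10133 / 11734.
Dependents (band 0–9 + band 50+) = 6494 + 11734 = 18228; working-age = 27991; ratio = 18228/27991 × 100 = 65.1

65.1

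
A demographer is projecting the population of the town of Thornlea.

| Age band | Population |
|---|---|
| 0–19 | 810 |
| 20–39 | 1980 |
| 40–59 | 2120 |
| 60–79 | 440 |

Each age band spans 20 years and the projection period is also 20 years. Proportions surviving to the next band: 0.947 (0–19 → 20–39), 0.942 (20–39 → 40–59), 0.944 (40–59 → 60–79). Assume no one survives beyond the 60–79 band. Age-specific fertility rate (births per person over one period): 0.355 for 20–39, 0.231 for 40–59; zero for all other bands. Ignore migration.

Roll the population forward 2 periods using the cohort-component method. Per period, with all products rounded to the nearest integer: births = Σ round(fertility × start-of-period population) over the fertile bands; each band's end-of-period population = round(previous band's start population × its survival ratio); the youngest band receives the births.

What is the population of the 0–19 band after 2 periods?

703

(Bands numbered youngest = 1 to oldest = 4.)
[period 1]
Births: 1980 * 0.355 = 703  |  2120 * 0.231 = 490 — total 1193
Band 2: 810 * 0.947 = 767
Band 3: 1980 * 0.942 = 1865
Band 4: 2120 * 0.944 = 2001
Giving 1193 / 767 / 1865 / 2001.
[period 2]
Births: 767 * 0.355 = 272  |  1865 * 0.231 = 431 — total 703
Band 2: 1193 * 0.947 = 1130
Band 3: 767 * 0.942 = 723
Band 4: 1865 * 0.944 = 1761
Giving 703 / 1130 / 723 / 1761.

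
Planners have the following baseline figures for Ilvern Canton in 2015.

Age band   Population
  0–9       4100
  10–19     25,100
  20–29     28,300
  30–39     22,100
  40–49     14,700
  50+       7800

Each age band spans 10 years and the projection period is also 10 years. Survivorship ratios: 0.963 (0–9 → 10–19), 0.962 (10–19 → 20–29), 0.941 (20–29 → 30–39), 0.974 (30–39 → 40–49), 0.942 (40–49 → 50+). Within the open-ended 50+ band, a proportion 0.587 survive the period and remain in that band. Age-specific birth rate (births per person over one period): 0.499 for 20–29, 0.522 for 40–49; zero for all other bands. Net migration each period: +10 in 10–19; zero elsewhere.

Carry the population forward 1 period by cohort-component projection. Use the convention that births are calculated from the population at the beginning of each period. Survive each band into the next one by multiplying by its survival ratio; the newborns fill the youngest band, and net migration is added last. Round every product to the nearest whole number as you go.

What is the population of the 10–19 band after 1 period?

Period 1.
Births: 28300 × 0.499 = 14122, 14700 × 0.522 = 7673 — total 21795
10–19: 4100 × 0.963 = 3948
20–29: 25100 × 0.962 = 24146
30–39: 28300 × 0.941 = 26630
40–49: 22100 × 0.974 = 21525
50+: 14700 × 0.942 + 7800 × 0.587 = 13847 + 4579 = 18426
Net migration: 10–19 + 10 → 3958
Giving 21795 / 3958 / 24146 / 26630 / 21525 / 18426.

3958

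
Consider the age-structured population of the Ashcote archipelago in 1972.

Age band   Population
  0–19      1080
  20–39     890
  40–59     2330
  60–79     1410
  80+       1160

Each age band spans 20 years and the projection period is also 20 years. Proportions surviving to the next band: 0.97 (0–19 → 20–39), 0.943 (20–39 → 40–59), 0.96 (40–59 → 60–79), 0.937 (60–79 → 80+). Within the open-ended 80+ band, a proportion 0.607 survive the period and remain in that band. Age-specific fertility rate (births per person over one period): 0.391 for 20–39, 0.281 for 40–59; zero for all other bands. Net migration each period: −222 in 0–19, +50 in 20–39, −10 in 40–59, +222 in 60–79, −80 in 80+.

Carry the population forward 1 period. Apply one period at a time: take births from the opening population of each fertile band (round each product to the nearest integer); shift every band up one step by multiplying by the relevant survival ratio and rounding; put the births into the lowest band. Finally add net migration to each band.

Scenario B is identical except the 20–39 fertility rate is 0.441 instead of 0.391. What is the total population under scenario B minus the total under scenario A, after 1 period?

44

After projecting period 1:
Births: 890 * 0.391 = 348, 2330 * 0.281 = 655 ⇒ total 1003
20–39: 1080 * 0.97 = 1048
40–59: 890 * 0.943 = 839
60–79: 2330 * 0.96 = 2237
80+: 1410 * 0.937 + 1160 * 0.607 = 1321 + 704 = 2025
Net migration: 0–19 − 222 → 781; 20–39 + 50 → 1098; 40–59 − 10 → 829; 60–79 + 222 → 2459; 80+ − 80 → 1945
Giving 781 / 1098 / 829 / 2459 / 1945.
Scenario A total after 1 period: 7112
Scenario B projection —
After projecting period 1:
Births: 890 * 0.441 = 392, 2330 * 0.281 = 655 ⇒ total 1047
20–39: 1080 * 0.97 = 1048
40–59: 890 * 0.943 = 839
60–79: 2330 * 0.96 = 2237
80+: 1410 * 0.937 + 1160 * 0.607 = 1321 + 704 = 2025
Net migration: 0–19 − 222 → 825; 20–39 + 50 → 1098; 40–59 − 10 → 829; 60–79 + 222 → 2459; 80+ − 80 → 1945
Giving 825 / 1098 / 829 / 2459 / 1945.
Scenario B total after 1 period: 7156
Difference B − A = 7156 − 7112 = 44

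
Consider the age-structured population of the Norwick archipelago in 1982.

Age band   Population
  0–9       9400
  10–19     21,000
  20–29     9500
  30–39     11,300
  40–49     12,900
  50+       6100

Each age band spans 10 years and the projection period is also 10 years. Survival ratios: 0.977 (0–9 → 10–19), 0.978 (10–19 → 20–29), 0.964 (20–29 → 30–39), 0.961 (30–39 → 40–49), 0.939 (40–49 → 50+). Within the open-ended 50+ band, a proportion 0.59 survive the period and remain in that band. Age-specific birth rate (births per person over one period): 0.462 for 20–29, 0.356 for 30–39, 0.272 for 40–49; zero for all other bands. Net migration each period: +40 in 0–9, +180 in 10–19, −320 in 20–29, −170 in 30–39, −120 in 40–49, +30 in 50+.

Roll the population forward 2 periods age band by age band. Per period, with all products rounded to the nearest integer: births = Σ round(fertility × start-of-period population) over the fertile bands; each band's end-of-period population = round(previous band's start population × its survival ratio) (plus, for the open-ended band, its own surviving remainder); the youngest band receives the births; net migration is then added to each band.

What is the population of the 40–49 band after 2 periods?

Numbering the groups 1..6 from youngest to oldest:
After projecting period 1:
Births: 9500 × 0.462 = 4389 ; 11300 × 0.356 = 4023 ; 12900 × 0.272 = 3509 ⇒ total 11921
Group 2: 9400 × 0.977 = 9184
Group 3: 21000 × 0.978 = 20538
Group 4: 9500 × 0.964 = 9158
Group 5: 11300 × 0.961 = 10859
Group 6: 12900 × 0.939 + 6100 × 0.59 = 12113 + 3599 = 15712
Net migration: Group 1 + 40 → 11961; Group 2 + 180 → 9364; Group 3 − 320 → 20218; Group 4 − 170 → 8988; Group 5 − 120 → 10739; Group 6 + 30 → 15742
Giving 11961 / 9364 / 20218 / 8988 / 10739 / 15742.
After projecting period 2:
Births: 20218 × 0.462 = 9341 ; 8988 × 0.356 = 3200 ; 10739 × 0.272 = 2921 ⇒ total 15462
Group 2: 11961 × 0.977 = 11686
Group 3: 9364 × 0.978 = 9158
Group 4: 20218 × 0.964 = 19490
Group 5: 8988 × 0.961 = 8637
Group 6: 10739 × 0.939 + 15742 × 0.59 = 10084 + 9288 = 19372
Net migration: Group 1 + 40 → 15502; Group 2 + 180 → 11866; Group 3 − 320 → 8838; Group 4 − 170 → 19320; Group 5 − 120 → 8517; Group 6 + 30 → 19402
Giving 15502 / 11866 / 8838 / 19320 / 8517 / 19402.

8517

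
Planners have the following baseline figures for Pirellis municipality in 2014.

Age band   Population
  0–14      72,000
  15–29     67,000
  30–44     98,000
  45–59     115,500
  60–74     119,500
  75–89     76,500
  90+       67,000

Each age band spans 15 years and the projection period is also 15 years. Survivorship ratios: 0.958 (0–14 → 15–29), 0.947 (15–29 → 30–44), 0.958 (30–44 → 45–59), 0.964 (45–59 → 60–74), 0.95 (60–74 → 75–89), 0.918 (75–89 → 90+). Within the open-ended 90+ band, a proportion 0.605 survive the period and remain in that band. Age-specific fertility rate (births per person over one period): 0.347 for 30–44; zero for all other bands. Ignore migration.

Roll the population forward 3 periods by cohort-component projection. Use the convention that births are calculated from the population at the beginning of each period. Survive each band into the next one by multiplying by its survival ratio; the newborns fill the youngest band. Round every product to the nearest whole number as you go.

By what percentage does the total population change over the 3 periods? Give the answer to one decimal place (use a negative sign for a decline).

Numbering the groups 1..7 from youngest to oldest:
Period 1:
Births: 98000 × 0.347 = 34006
Group 2: 72000 × 0.958 = 68976
Group 3: 67000 × 0.947 = 63449
Group 4: 98000 × 0.958 = 93884
Group 5: 115500 × 0.964 = 111342
Group 6: 119500 × 0.95 = 113525
Group 7: 76500 × 0.918 + 67000 × 0.605 = 70227 + 40535 = 110762
Giving 34006 / 68976 / 63449 / 93884 / 111342 / 113525 / 110762.
Period 2:
Births: 63449 × 0.347 = 22017
Group 2: 34006 × 0.958 = 32578
Group 3: 68976 × 0.947 = 65320
Group 4: 63449 × 0.958 = 60784
Group 5: 93884 × 0.964 = 90504
Group 6: 111342 × 0.95 = 105775
Group 7: 113525 × 0.918 + 110762 × 0.605 = 104216 + 67011 = 171227
Giving 22017 / 32578 / 65320 / 60784 / 90504 / 105775 / 171227.
Period 3:
Births: 65320 × 0.347 = 22666
Group 2: 22017 × 0.958 = 21092
Group 3: 32578 × 0.947 = 30851
Group 4: 65320 × 0.958 = 62577
Group 5: 60784 × 0.964 = 58596
Group 6: 90504 × 0.95 = 85979
Group 7: 105775 × 0.918 + 171227 × 0.605 = 97101 + 103592 = 200693
Giving 22666 / 21092 / 30851 / 62577 / 58596 / 85979 / 200693.
Total: 615500 → 482454; change = -133046; percentage change = -21.6%

-21.6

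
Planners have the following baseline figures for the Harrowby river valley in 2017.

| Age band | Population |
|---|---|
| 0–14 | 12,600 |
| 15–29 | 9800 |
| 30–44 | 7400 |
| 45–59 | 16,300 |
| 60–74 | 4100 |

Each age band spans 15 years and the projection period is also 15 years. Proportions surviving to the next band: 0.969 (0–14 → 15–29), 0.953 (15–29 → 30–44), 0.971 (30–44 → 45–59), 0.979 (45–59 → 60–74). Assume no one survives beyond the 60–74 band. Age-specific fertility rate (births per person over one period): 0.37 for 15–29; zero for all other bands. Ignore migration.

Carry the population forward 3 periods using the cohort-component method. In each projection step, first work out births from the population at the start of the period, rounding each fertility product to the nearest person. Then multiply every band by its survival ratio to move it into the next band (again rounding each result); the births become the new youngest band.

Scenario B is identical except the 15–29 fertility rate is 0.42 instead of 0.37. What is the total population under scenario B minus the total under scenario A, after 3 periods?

Period 1.
Births: 9800 × 0.37 = 3626
15–29: 12600 × 0.969 = 12209
30–44: 9800 × 0.953 = 9339
45–59: 7400 × 0.971 = 7185
60–74: 16300 × 0.979 = 15958
Giving 3626 / 12209 / 9339 / 7185 / 15958.
Period 2.
Births: 12209 × 0.37 = 4517
15–29: 3626 × 0.969 = 3514
30–44: 12209 × 0.953 = 11635
45–59: 9339 × 0.971 = 9068
60–74: 7185 × 0.979 = 7034
Giving 4517 / 3514 / 11635 / 9068 / 7034.
Period 3.
Births: 3514 × 0.37 = 1300
15–29: 4517 × 0.969 = 4377
30–44: 3514 × 0.953 = 3349
45–59: 11635 × 0.971 = 11298
60–74: 9068 × 0.979 = 8878
Giving 1300 / 4377 / 3349 / 11298 / 8878.
Scenario A total after 3 periods: 29202
Scenario B projection —
Period 1.
Births: 9800 × 0.42 = 4116
15–29: 12600 × 0.969 = 12209
30–44: 9800 × 0.953 = 9339
45–59: 7400 × 0.971 = 7185
60–74: 16300 × 0.979 = 15958
Giving 4116 / 12209 / 9339 / 7185 / 15958.
Period 2.
Births: 12209 × 0.42 = 5128
15–29: 4116 × 0.969 = 3988
30–44: 12209 × 0.953 = 11635
45–59: 9339 × 0.971 = 9068
60–74: 7185 × 0.979 = 7034
Giving 5128 / 3988 / 11635 / 9068 / 7034.
Period 3.
Births: 3988 × 0.42 = 1675
15–29: 5128 × 0.969 = 4969
30–44: 3988 × 0.953 = 3801
45–59: 11635 × 0.971 = 11298
60–74: 9068 × 0.979 = 8878
Giving 1675 / 4969 / 3801 / 11298 / 8878.
Scenario B total after 3 periods: 30621
Difference B − A = 30621 − 29202 = 1419

1419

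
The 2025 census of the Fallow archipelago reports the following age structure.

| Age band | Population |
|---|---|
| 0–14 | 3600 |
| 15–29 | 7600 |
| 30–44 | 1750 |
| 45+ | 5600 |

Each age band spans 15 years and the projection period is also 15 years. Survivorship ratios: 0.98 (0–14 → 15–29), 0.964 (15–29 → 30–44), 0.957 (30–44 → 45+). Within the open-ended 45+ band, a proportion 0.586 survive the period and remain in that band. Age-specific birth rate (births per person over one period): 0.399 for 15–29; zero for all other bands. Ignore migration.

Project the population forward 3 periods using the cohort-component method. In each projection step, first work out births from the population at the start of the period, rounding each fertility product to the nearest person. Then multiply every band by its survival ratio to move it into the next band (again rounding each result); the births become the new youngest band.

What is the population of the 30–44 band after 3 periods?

After projecting period 1:
Births: 7600 × 0.399 = 3032
15–29: 3600 × 0.98 = 3528
30–44: 7600 × 0.964 = 7326
45+: 1750 × 0.957 + 5600 × 0.586 = 1675 + 3282 = 4957
Population now: 0–14=3032, 15–29=3528, 30–44=7326, 45+=4957
After projecting period 2:
Births: 3528 × 0.399 = 1408
15–29: 3032 × 0.98 = 2971
30–44: 3528 × 0.964 = 3401
45+: 7326 × 0.957 + 4957 × 0.586 = 7011 + 2905 = 9916
Population now: 0–14=1408, 15–29=2971, 30–44=3401, 45+=9916
After projecting period 3:
Births: 2971 × 0.399 = 1185
15–29: 1408 × 0.98 = 1380
30–44: 2971 × 0.964 = 2864
45+: 3401 × 0.957 + 9916 × 0.586 = 3255 + 5811 = 9066
Population now: 0–14=1185, 15–29=1380, 30–44=2864, 45+=9066

2864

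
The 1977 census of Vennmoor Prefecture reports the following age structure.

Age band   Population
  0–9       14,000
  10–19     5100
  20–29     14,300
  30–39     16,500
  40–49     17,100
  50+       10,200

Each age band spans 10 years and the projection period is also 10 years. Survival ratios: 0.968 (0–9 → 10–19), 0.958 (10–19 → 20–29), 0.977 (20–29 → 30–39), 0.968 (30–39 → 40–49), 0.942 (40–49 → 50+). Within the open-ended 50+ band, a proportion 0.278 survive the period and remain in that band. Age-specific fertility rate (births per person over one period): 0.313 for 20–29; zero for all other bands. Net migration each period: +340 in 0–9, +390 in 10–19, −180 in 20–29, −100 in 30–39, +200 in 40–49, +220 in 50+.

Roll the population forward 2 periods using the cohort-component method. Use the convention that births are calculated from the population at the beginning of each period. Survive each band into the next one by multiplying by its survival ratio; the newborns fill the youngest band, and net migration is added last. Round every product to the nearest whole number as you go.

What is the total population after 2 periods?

(Bands numbered youngest = 1 to oldest = 6.)
Period 1.
Births: 14300 × 0.313 = 4476
Band 2: 14000 × 0.968 = 13552
Band 3: 5100 × 0.958 = 4886
Band 4: 14300 × 0.977 = 13971
Band 5: 16500 × 0.968 = 15972
Band 6: 17100 × 0.942 + 10200 × 0.278 = 16108 + 2836 = 18944
Net migration: Band 1 + 340 → 4816; Band 2 + 390 → 13942; Band 3 − 180 → 4706; Band 4 − 100 → 13871; Band 5 + 200 → 16172; Band 6 + 220 → 19164
Population now: 0–9=4816, 10–19=13942, 20–29=4706, 30–39=13871, 40–49=16172, 50+=19164
Period 2.
Births: 4706 × 0.313 = 1473
Band 2: 4816 × 0.968 = 4662
Band 3: 13942 × 0.958 = 13356
Band 4: 4706 × 0.977 = 4598
Band 5: 13871 × 0.968 = 13427
Band 6: 16172 × 0.942 + 19164 × 0.278 = 15234 + 5328 = 20562
Net migration: Band 1 + 340 → 1813; Band 2 + 390 → 5052; Band 3 − 180 → 13176; Band 4 − 100 → 4498; Band 5 + 200 → 13627; Band 6 + 220 → 20782
Population now: 0–9=1813, 10–19=5052, 20–29=13176, 30–39=4498, 40–49=13627, 50+=20782
Total after period 2: 1813 + 5052 + 13176 + 4498 + 13627 + 20782 = 58948

58948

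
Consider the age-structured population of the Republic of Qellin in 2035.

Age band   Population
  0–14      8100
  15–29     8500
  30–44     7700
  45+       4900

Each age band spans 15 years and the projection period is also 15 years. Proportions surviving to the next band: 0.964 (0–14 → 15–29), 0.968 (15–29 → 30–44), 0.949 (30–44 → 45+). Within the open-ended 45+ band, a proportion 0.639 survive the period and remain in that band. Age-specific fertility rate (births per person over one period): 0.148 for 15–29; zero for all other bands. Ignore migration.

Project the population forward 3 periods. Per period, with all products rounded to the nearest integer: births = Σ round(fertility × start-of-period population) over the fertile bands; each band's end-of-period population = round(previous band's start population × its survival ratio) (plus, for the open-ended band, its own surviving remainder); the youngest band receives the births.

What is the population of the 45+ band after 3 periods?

16424

Let band 1 be 0–14 through band 4 = 45+.
— Period 1 —
Births: 8500 × 0.148 = 1258
Band 2: 8100 × 0.964 = 7808
Band 3: 8500 × 0.968 = 8228
Band 4: 7700 × 0.949 + 4900 × 0.639 = 7307 + 3131 = 10438
Giving 1258 / 7808 / 8228 / 10438.
— Period 2 —
Births: 7808 × 0.148 = 1156
Band 2: 1258 × 0.964 = 1213
Band 3: 7808 × 0.968 = 7558
Band 4: 8228 × 0.949 + 10438 × 0.639 = 7808 + 6670 = 14478
Giving 1156 / 1213 / 7558 / 14478.
— Period 3 —
Births: 1213 × 0.148 = 180
Band 2: 1156 × 0.964 = 1114
Band 3: 1213 × 0.968 = 1174
Band 4: 7558 × 0.949 + 14478 × 0.639 = 7173 + 9251 = 16424
Giving 180 / 1114 / 1174 / 16424.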